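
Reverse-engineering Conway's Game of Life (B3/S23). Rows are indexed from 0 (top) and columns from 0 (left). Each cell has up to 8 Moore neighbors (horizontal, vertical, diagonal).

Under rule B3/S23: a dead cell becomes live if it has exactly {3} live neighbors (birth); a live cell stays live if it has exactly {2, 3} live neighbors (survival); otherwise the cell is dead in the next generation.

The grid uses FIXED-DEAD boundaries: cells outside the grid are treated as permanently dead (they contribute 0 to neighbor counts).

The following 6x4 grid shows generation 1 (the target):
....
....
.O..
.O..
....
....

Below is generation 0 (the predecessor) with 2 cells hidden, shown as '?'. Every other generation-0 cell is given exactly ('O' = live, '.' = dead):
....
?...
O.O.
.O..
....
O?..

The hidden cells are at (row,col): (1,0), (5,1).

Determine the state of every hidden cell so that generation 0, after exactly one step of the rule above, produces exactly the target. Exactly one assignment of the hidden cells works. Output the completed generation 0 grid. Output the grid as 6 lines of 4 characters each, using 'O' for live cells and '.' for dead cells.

Hidden generation-0 cells (in order): (1,0), (5,1).
A hidden cell only influences target cells in its own 3x3 neighborhood. Try each of the 2^2 = 4 assignments, step the completed generation 0 forward once under B3/S23, and compare with the target:
  (1,0)=. (5,1)=. -> step reproduces the target at every cell -> ACCEPT
  (1,0)=. (5,1)=O -> step gives (4,0)='O' but target has '.' -> reject
  (1,0)=O (5,1)=. -> step gives (1,1)='O' but target has '.' -> reject
  (1,0)=O (5,1)=O -> step gives (1,1)='O' but target has '.' -> reject
Unique solution: (1,0)=dead, (5,1)=dead.
Check: live-neighbor counts of every cell in the completed generation 0:
0000
1211
1311
2221
2210
0100
Applying B3/S23 to generation 0 with these counts gives:
....
....
.O..
.O..
....
....
which matches the target exactly.

Answer: ....
....
O.O.
.O..
....
O...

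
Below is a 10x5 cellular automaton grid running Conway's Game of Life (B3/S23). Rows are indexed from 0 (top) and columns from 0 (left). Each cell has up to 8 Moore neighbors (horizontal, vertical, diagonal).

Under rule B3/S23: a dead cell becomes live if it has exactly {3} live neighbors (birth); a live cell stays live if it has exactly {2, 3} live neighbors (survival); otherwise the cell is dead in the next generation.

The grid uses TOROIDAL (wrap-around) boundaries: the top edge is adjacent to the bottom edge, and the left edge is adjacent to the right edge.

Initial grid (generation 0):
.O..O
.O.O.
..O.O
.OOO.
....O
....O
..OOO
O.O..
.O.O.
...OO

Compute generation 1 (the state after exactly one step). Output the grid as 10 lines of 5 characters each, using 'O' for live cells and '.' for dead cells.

Simulating step by step:
Generation 0 (given above): 20 live cells
Generation 1: 25 live cells
(generation 1 grid is the final answer)

Answer: ....O
.O.OO
O...O
OOO.O
O.O.O
O...O
OOO.O
O....
OO.O.
...OO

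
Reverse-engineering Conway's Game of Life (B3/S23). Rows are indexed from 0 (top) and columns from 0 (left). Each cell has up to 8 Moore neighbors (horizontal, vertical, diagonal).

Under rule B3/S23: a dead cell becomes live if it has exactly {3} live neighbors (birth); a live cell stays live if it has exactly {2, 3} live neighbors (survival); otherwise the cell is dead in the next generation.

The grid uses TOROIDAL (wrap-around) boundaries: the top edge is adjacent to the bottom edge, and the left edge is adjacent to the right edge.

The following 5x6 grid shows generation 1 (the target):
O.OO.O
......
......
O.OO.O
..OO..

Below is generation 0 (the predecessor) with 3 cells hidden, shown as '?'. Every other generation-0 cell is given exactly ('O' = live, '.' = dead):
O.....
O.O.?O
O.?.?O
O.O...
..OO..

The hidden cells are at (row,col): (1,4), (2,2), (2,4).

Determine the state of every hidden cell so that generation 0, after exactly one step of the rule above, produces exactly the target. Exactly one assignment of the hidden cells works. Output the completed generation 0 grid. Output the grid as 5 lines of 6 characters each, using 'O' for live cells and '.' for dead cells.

Answer: O.....
O.O..O
O....O
O.O...
..OO..

Derivation:
Hidden generation-0 cells (in order): (1,4), (2,2), (2,4).
A hidden cell only influences target cells in its own 3x3 neighborhood. Try each of the 2^3 = 8 assignments, step the completed generation 0 forward once under B3/S23, and compare with the target:
  (1,4)=. (2,2)=. (2,4)=. -> step reproduces the target at every cell -> ACCEPT
  (1,4)=. (2,2)=. (2,4)=O -> step gives (1,4)='O' but target has '.' -> reject
  (1,4)=. (2,2)=O (2,4)=. -> step gives (2,2)='O' but target has '.' -> reject
  (1,4)=. (2,2)=O (2,4)=O -> step gives (1,3)='O' but target has '.' -> reject
  (1,4)=O (2,2)=. (2,4)=. -> step gives (0,3)='.' but target has 'O' -> reject
  (1,4)=O (2,2)=. (2,4)=O -> step gives (0,3)='.' but target has 'O' -> reject
  (1,4)=O (2,2)=O (2,4)=. -> step gives (0,3)='.' but target has 'O' -> reject
  (1,4)=O (2,2)=O (2,4)=O -> step gives (0,3)='.' but target has 'O' -> reject
Unique solution: (1,4)=dead, (2,2)=dead, (2,4)=dead.
Check: live-neighbor counts of every cell in the completed generation 0:
243323
440124
452224
242323
242212
Applying B3/S23 to generation 0 with these counts gives:
O.OO.O
......
......
O.OO.O
..OO..
which matches the target exactly.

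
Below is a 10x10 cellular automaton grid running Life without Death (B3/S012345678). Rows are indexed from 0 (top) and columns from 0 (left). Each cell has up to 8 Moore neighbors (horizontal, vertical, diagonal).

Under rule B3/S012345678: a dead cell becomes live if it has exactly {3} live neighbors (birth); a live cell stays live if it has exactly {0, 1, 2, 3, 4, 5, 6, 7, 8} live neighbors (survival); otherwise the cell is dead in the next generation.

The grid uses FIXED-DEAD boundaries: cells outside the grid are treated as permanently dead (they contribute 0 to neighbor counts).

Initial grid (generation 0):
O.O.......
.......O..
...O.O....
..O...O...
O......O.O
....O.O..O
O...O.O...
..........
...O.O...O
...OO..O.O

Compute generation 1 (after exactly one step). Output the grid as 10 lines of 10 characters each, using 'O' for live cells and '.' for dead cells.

Answer: O.O.......
.......O..
...O.OO...
..O...O...
O....OOOOO
....O.OOOO
O...O.O...
....OO....
...O.O..OO
...OO..OOO

Derivation:
Simulating step by step:
Generation 0 (given above): 23 live cells
Generation 1: 33 live cells
(generation 1 grid is the final answer)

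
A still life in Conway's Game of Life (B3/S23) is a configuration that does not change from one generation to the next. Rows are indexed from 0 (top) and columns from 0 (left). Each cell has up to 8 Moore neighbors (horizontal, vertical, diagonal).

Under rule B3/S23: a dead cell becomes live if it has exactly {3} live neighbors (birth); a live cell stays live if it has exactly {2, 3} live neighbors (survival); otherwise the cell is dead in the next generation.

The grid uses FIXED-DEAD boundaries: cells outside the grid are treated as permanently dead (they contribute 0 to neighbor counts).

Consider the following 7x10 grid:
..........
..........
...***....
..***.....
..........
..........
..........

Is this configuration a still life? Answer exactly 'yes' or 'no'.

Answer: no

Derivation:
Compute generation 1 and compare to generation 0 (given above):
Generation 1:
..........
....*.....
..*..*....
..*..*....
...*......
..........
..........
Cell (1,4) differs: gen0=0 vs gen1=1 -> NOT a still life.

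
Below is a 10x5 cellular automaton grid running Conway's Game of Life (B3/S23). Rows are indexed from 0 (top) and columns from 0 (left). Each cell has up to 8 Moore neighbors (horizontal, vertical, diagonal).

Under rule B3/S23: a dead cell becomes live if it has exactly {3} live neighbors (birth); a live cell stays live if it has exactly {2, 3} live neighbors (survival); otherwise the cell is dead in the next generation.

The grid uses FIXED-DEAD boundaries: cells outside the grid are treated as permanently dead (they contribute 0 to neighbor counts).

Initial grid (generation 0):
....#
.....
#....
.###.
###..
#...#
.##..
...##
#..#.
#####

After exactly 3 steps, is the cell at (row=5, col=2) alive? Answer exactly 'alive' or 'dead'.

Answer: alive

Derivation:
Simulating step by step:
Generation 0 (given above): 21 live cells
Generation 1: 18 live cells
.....
.....
.##..
...#.
#....
#..#.
.##.#
.#.##
#....
#####
Generation 2: 18 live cells
.....
.....
..#..
.##..
.....
#.##.
##..#
##.##
#....
####.
Generation 3: 16 live cells
.....
.....
.##..
.##..
...#.
#.##.
....#
..###
....#
###..

Cell (5,2) at generation 3: 1 -> alive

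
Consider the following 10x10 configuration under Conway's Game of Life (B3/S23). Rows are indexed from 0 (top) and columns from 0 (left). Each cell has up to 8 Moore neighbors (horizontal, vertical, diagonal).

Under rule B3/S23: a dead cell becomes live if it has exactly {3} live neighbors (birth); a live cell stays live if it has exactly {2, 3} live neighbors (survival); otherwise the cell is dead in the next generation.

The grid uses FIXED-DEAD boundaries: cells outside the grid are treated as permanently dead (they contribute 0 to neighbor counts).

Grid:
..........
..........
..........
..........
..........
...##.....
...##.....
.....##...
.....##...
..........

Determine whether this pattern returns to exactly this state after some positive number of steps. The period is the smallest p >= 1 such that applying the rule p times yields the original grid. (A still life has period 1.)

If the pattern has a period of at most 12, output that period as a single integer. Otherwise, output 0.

Answer: 2

Derivation:
Simulating and comparing each generation to the original:
Gen 0 (original, given above): 8 live cells
Gen 1: 6 live cells, differs from original
Gen 2: 8 live cells, MATCHES original -> period = 2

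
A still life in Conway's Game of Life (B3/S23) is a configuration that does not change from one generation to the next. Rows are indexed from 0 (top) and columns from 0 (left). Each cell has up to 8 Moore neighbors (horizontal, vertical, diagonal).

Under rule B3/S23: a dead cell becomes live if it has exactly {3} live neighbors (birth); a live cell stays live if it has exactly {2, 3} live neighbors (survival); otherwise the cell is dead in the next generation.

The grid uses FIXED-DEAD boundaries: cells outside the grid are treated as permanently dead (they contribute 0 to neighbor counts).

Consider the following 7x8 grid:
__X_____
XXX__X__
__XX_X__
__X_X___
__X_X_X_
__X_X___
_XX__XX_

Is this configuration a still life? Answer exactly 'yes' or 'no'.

Answer: no

Derivation:
Compute generation 1 and compare to generation 0 (given above):
Generation 1:
__X_____
____X___
_____X__
_XX_X___
_XX_X___
__X_X_X_
_XXX_X__
Cell (1,0) differs: gen0=1 vs gen1=0 -> NOT a still life.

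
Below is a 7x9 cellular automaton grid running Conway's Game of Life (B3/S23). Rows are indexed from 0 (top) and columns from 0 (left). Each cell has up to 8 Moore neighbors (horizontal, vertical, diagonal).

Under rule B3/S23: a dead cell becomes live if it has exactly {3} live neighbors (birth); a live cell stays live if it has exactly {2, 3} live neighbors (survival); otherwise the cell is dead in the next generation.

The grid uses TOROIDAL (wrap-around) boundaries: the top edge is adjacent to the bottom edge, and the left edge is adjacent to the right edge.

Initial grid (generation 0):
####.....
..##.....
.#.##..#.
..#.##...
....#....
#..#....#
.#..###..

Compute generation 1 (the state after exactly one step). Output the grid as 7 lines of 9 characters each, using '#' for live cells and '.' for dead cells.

Answer: #....#...
#........
.#...#...
..#..#...
....##...
#..#.....
....##..#

Derivation:
Simulating step by step:
Generation 0 (given above): 21 live cells
Generation 1: 14 live cells
(generation 1 grid is the final answer)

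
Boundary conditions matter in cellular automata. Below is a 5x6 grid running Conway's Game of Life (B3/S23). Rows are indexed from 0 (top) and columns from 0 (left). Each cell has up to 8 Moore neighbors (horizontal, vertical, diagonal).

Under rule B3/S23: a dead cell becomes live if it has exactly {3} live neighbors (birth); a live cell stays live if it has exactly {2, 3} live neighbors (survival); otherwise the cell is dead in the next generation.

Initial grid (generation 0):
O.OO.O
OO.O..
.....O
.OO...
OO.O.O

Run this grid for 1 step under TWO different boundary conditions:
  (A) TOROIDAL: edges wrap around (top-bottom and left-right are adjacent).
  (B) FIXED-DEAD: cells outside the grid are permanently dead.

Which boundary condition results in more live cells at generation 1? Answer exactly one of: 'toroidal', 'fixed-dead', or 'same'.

Under TOROIDAL boundary, generation 1:
...O..
.O.O..
......
.OO.OO
...O.O
Population = 9

Under FIXED-DEAD boundary, generation 1:
O.OOO.
OO.O..
O.....
OOO.O.
OO....
Population = 14

Comparison: toroidal=9, fixed-dead=14 -> fixed-dead

Answer: fixed-dead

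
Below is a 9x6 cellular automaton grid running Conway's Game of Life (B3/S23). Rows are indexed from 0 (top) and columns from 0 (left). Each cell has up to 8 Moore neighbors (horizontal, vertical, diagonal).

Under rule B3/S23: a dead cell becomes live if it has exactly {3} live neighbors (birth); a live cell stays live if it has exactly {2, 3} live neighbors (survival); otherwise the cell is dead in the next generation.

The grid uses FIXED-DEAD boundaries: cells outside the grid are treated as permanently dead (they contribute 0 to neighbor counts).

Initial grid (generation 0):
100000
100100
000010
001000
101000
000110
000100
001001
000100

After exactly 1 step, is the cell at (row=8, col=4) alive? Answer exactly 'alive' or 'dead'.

Simulating step by step:
Generation 0 (given above): 13 live cells
Generation 1: 13 live cells
000000
000000
000100
010100
011000
001110
001100
001110
000000

Cell (8,4) at generation 1: 0 -> dead

Answer: dead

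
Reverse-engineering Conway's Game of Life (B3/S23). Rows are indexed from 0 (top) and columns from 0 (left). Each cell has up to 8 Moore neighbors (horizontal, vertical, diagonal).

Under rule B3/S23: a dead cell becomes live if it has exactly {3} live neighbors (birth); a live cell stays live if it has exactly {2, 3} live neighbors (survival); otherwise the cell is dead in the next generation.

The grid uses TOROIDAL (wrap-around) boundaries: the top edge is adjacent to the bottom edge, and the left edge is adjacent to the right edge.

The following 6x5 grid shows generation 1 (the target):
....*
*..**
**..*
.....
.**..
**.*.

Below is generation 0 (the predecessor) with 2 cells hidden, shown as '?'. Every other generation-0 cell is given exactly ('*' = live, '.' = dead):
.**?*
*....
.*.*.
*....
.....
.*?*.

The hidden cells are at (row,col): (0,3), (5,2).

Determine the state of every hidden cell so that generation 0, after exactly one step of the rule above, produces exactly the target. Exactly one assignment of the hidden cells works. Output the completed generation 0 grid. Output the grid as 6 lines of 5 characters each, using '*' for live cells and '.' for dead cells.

Hidden generation-0 cells (in order): (0,3), (5,2).
A hidden cell only influences target cells in its own 3x3 neighborhood. Try each of the 2^2 = 4 assignments, step the completed generation 0 forward once under B3/S23, and compare with the target:
  (0,3)=. (5,2)=. -> step gives (0,1)='*' but target has '.' -> reject
  (0,3)=. (5,2)=* -> step reproduces the target at every cell -> ACCEPT
  (0,3)=* (5,2)=. -> step gives (0,1)='*' but target has '.' -> reject
  (0,3)=* (5,2)=* -> step gives (1,3)='.' but target has '*' -> reject
Unique solution: (0,3)=dead, (5,2)=live.
Check: live-neighbor counts of every cell in the completed generation 0:
44442
34433
32203
12212
23322
33432
Applying B3/S23 to generation 0 with these counts gives:
....*
*..**
**..*
.....
.**..
**.*.
which matches the target exactly.

Answer: .**.*
*....
.*.*.
*....
.....
.***.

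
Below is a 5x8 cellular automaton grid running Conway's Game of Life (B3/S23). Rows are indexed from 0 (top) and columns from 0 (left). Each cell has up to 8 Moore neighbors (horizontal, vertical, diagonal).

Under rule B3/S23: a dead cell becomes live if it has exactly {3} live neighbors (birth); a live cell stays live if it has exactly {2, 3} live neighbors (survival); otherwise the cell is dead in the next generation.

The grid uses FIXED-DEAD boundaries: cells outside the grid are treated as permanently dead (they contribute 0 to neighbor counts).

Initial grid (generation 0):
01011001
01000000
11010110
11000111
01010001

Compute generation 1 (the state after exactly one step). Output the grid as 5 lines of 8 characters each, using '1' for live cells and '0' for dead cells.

Simulating step by step:
Generation 0 (given above): 18 live cells
Generation 1: 14 live cells
(generation 1 grid is the final answer)

Answer: 00100000
01010110
00001101
00000101
11100001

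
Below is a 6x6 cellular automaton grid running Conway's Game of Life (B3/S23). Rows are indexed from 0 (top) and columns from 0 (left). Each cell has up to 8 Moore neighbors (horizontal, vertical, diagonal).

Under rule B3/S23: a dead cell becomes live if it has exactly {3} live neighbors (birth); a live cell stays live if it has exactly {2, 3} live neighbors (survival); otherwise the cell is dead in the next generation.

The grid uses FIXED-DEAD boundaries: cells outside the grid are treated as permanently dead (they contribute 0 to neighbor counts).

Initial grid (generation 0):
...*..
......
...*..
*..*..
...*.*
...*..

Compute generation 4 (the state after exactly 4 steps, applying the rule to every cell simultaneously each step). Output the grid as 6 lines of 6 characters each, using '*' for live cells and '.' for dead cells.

Simulating step by step:
Generation 0 (given above): 7 live cells
Generation 1: 5 live cells
......
......
......
..**..
..**..
....*.
Generation 2: 5 live cells
......
......
......
..**..
..*.*.
...*..
Generation 3: 5 live cells
......
......
......
..**..
..*.*.
...*..
Generation 4: 5 live cells
(generation 4 grid is the final answer)

Answer: ......
......
......
..**..
..*.*.
...*..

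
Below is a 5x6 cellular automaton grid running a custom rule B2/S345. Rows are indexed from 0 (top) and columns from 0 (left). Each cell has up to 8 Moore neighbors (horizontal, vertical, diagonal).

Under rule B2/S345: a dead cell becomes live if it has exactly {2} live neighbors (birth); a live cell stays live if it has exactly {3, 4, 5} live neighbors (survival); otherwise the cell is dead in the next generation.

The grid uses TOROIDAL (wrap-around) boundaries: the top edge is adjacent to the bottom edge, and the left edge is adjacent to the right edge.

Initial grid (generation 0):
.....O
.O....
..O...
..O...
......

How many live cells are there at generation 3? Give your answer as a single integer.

Simulating step by step:
Generation 0 (given above): 4 live cells
Generation 1: 6 live cells
O.....
O.O...
...O..
.O.O..
......
Generation 2: 9 live cells
.....O
...O.O
O...O.
....O.
OOO...
Generation 3: 6 live cells
...O..
.....O
....O.
..O...
...OO.
Population at generation 3: 6

Answer: 6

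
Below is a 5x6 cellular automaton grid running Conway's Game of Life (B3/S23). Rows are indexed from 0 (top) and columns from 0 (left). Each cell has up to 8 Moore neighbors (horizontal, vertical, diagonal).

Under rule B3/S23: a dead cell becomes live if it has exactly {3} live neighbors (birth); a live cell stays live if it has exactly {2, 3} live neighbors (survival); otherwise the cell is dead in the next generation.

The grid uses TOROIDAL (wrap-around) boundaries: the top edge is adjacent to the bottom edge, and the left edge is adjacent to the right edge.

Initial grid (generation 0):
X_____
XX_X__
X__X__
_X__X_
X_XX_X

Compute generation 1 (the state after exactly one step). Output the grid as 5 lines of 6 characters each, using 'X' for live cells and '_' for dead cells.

Answer: ___XX_
XXX__X
X__XXX
_X__X_
X_XXXX

Derivation:
Simulating step by step:
Generation 0 (given above): 12 live cells
Generation 1: 17 live cells
(generation 1 grid is the final answer)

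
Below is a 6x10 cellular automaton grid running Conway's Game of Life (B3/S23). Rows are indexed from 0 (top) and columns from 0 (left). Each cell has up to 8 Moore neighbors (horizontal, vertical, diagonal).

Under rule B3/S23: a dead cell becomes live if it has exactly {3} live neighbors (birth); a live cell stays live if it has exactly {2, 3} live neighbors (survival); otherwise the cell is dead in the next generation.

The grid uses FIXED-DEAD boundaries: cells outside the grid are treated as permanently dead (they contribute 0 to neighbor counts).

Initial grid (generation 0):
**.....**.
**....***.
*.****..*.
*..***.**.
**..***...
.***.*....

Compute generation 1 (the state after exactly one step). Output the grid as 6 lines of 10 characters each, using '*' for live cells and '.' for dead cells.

Answer: **....*.*.
...****..*
*.*......*
*......**.
*......*..
****.**...

Derivation:
Simulating step by step:
Generation 0 (given above): 30 live cells
Generation 1: 23 live cells
(generation 1 grid is the final answer)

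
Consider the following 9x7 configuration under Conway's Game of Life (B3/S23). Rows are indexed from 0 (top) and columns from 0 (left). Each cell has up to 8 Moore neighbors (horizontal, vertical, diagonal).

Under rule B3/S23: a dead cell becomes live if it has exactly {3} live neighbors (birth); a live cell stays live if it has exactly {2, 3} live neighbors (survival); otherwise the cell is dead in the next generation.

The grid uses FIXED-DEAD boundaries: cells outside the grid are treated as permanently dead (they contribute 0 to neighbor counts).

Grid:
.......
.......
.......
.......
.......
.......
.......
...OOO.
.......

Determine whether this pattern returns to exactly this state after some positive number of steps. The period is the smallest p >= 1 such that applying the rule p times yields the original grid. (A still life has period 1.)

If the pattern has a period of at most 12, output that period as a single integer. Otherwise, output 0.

Answer: 2

Derivation:
Simulating and comparing each generation to the original:
Gen 0 (original, given above): 3 live cells
Gen 1: 3 live cells, differs from original
Gen 2: 3 live cells, MATCHES original -> period = 2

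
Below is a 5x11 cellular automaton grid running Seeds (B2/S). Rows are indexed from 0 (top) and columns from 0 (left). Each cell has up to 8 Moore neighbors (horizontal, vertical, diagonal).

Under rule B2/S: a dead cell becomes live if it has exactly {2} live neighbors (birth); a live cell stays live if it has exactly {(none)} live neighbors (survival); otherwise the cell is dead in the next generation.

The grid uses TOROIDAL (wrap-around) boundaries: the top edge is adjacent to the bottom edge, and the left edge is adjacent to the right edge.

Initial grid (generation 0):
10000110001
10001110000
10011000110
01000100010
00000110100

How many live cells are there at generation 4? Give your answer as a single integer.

Simulating step by step:
Generation 0 (given above): 19 live cells
Generation 1: 9 live cells
01000000010
00000000100
00100001000
10110000000
01000000000
Generation 2: 10 live cells
10100000100
01100001010
00000000100
00000000000
00010000001
Generation 3: 13 live cells
00000001000
10010000001
01100001010
00000000010
11100000010
Generation 4: 8 live cells
00010000110
00000011010
00010000000
00010000000
00000000000
Population at generation 4: 8

Answer: 8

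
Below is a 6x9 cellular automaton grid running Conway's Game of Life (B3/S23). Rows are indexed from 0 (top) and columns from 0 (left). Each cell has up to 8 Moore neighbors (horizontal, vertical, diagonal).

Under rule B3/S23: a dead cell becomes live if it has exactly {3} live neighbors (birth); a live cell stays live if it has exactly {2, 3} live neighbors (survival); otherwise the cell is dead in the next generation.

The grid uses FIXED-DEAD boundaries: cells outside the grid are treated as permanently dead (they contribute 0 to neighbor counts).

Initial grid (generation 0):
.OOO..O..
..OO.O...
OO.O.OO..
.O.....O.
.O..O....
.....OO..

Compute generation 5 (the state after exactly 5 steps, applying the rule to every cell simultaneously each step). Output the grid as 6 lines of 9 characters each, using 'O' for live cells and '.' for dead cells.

Simulating step by step:
Generation 0 (given above): 18 live cells
Generation 1: 17 live cells
.O.OO....
O....O...
OO.O.OO..
.O..OOO..
.....OO..
.....O...
Generation 2: 14 live cells
....O....
O..O.OO..
OOO......
OOO....O.
.........
.....OO..
Generation 3: 13 live cells
....OO...
O.OOOO...
...O..O..
O.O......
.O....O..
.........
Generation 4: 7 live cells
.....O...
..O...O..
.....O...
.OO......
.O.......
.........
Generation 5: 8 live cells
(generation 5 grid is the final answer)

Answer: .........
.....OO..
.OO......
.OO......
.OO......
.........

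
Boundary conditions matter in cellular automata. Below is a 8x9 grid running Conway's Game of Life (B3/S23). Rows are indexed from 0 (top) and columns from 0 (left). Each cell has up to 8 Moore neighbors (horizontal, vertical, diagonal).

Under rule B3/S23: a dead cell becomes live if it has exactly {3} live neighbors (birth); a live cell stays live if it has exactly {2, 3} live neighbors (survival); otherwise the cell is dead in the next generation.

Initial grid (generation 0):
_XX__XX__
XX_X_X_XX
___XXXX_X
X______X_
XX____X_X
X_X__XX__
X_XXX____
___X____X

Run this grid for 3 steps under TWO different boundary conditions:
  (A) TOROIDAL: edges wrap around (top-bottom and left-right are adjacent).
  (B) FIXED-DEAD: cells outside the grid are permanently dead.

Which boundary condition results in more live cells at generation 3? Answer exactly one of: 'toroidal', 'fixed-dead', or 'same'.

Under TOROIDAL boundary, generation 3:
_X_X_XXX_
XX___XX__
XX_X__X__
___XX____
X__XX_XXX
______X__
__X______
__X___X__
Population = 25

Under FIXED-DEAD boundary, generation 3:
___XXXXX_
__X__X__X
___XX_X_X
__XXX_XXX
___XX_XX_
_________
___X_____
___X_____
Population = 24

Comparison: toroidal=25, fixed-dead=24 -> toroidal

Answer: toroidal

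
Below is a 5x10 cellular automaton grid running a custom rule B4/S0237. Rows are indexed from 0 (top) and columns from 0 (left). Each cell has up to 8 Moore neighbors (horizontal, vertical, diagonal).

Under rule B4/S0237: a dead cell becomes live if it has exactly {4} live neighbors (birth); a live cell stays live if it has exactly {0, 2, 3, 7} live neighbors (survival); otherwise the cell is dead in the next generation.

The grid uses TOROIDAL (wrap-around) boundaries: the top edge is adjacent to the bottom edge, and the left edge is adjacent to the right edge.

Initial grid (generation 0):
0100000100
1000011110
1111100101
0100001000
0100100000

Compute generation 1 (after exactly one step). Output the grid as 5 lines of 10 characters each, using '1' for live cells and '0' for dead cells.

Simulating step by step:
Generation 0 (given above): 18 live cells
Generation 1: 15 live cells
(generation 1 grid is the final answer)

Answer: 0100001100
0010010001
0011110011
0001000000
0100100000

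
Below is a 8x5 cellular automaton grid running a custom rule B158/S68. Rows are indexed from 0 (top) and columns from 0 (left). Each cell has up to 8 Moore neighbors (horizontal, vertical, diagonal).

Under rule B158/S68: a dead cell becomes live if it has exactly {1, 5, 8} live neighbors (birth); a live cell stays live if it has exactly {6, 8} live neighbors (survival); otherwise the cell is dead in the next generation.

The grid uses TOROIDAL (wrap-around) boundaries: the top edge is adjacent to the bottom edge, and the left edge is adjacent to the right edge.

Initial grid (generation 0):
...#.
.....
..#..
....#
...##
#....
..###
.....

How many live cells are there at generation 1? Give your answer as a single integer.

Answer: 14

Derivation:
Simulating step by step:
Generation 0 (given above): 9 live cells
Generation 1: 14 live cells
..#.#
.#..#
##..#
.#...
.##..
...##
.....
##...
Population at generation 1: 14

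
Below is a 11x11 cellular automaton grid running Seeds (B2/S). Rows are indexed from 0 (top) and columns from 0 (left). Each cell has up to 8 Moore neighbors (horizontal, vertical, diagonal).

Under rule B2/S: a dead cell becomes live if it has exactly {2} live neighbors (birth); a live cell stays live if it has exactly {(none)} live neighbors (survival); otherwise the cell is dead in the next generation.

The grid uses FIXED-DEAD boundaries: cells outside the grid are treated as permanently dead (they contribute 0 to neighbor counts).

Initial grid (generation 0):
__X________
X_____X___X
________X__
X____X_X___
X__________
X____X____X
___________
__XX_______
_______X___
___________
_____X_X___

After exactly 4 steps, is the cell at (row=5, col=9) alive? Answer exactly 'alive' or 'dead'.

Answer: dead

Derivation:
Simulating step by step:
Generation 0 (given above): 17 live cells
Generation 1: 23 live cells
_X_________
_X_____X_X_
XX___X___X_
_X____X_X__
____XX_____
_X_________
_XXXX______
___________
__XX_______
_______XX__
______X____
Generation 2: 22 live cells
X_X_____X__
______X___X
__________X
__X____X_X_
XXX___XX___
X__________
X__________
___________
_______XX__
__XX__X____
________X__
Generation 3: 25 live cells
_X_____X_X_
_X_____X___
______XXX__
X__X______X
___X_______
__X___XX___
_X_________
_______XX__
__XX__X____
_________X_
__XX___X___
Generation 4: 32 live cells
X_X___X____
X_X______X_
XXX______X_
__X_X_X_XX_
_X__X_XX___
_X_X_______
__X________
_X_X__X____
_________X_
_X__X_XXX__
________X__

Cell (5,9) at generation 4: 0 -> dead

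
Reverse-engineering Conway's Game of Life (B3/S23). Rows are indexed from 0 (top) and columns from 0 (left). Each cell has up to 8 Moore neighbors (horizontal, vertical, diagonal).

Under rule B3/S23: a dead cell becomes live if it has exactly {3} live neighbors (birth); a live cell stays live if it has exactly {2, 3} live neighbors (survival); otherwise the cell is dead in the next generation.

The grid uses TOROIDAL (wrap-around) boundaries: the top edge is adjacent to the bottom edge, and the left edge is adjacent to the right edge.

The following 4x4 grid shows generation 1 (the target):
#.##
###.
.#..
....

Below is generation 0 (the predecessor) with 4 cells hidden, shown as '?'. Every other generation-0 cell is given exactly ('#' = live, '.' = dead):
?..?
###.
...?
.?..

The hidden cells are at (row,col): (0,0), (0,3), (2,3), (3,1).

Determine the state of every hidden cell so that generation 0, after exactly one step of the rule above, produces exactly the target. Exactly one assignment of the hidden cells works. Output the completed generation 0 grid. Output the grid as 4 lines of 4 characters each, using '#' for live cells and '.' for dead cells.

Hidden generation-0 cells (in order): (0,0), (0,3), (2,3), (3,1).
A hidden cell only influences target cells in its own 3x3 neighborhood. Try each of the 2^4 = 16 assignments, step the completed generation 0 forward once under B3/S23, and compare with the target:
  (0,0)=. (0,3)=. (2,3)=. (3,1)=. -> step gives (0,0)='.' but target has '#' -> reject
  (0,0)=. (0,3)=. (2,3)=. (3,1)=# -> step gives (0,3)='.' but target has '#' -> reject
  (0,0)=. (0,3)=. (2,3)=# (3,1)=. -> step gives (0,0)='.' but target has '#' -> reject
  (0,0)=. (0,3)=. (2,3)=# (3,1)=# -> step gives (0,3)='.' but target has '#' -> reject
  (0,0)=. (0,3)=# (2,3)=. (3,1)=. -> step gives (0,1)='#' but target has '.' -> reject
  (0,0)=. (0,3)=# (2,3)=. (3,1)=# -> step gives (0,0)='.' but target has '#' -> reject
  (0,0)=. (0,3)=# (2,3)=# (3,1)=. -> step gives (0,1)='#' but target has '.' -> reject
  (0,0)=. (0,3)=# (2,3)=# (3,1)=# -> step gives (0,0)='.' but target has '#' -> reject
  (0,0)=# (0,3)=. (2,3)=. (3,1)=. -> step gives (0,2)='.' but target has '#' -> reject
  (0,0)=# (0,3)=. (2,3)=. (3,1)=# -> step gives (1,2)='.' but target has '#' -> reject
  (0,0)=# (0,3)=. (2,3)=# (3,1)=. -> step gives (0,2)='.' but target has '#' -> reject
  (0,0)=# (0,3)=. (2,3)=# (3,1)=# -> step gives (2,1)='.' but target has '#' -> reject
  (0,0)=# (0,3)=# (2,3)=. (3,1)=. -> step reproduces the target at every cell -> ACCEPT
  (0,0)=# (0,3)=# (2,3)=. (3,1)=# -> step gives (0,0)='.' but target has '#' -> reject
  (0,0)=# (0,3)=# (2,3)=# (3,1)=. -> step gives (1,0)='.' but target has '#' -> reject
  (0,0)=# (0,3)=# (2,3)=# (3,1)=# -> step gives (0,0)='.' but target has '#' -> reject
Unique solution: (0,0)=live, (0,3)=live, (2,3)=dead, (3,1)=dead.
Check: live-neighbor counts of every cell in the completed generation 0:
3433
3324
2322
2112
Applying B3/S23 to generation 0 with these counts gives:
#.##
###.
.#..
....
which matches the target exactly.

Answer: #..#
###.
....
....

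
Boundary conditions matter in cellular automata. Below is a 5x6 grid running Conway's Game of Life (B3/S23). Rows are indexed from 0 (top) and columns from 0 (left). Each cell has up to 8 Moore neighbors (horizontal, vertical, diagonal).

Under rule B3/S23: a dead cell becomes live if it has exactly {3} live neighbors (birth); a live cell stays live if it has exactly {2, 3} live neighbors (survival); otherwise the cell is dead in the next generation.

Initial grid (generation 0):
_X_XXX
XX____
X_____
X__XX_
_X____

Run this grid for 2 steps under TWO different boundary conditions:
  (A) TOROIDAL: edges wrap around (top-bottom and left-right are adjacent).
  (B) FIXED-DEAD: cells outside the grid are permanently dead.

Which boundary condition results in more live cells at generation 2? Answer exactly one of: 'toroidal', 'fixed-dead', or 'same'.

Answer: toroidal

Derivation:
Under TOROIDAL boundary, generation 2:
_X_XXX
_XXXX_
__X___
_X___X
_XX_X_
Population = 14

Under FIXED-DEAD boundary, generation 2:
X_X___
__X___
__X___
XX____
______
Population = 6

Comparison: toroidal=14, fixed-dead=6 -> toroidal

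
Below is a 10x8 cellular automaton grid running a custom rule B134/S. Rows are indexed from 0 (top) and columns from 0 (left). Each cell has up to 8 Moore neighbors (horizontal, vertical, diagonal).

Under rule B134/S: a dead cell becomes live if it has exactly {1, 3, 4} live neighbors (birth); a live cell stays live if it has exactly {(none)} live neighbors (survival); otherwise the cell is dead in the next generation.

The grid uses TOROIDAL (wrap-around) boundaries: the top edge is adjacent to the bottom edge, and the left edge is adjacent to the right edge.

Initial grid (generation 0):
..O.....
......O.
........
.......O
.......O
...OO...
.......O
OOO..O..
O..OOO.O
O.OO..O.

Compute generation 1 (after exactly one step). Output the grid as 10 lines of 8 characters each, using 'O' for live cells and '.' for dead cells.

Answer: OO.OO..O
.OOO.O.O
O....O..
........
..O..O..
..O..O..
OOOOO...
...OO.OO
......O.
.O..OO.O

Derivation:
Simulating step by step:
Generation 0 (given above): 20 live cells
Generation 1: 30 live cells
(generation 1 grid is the final answer)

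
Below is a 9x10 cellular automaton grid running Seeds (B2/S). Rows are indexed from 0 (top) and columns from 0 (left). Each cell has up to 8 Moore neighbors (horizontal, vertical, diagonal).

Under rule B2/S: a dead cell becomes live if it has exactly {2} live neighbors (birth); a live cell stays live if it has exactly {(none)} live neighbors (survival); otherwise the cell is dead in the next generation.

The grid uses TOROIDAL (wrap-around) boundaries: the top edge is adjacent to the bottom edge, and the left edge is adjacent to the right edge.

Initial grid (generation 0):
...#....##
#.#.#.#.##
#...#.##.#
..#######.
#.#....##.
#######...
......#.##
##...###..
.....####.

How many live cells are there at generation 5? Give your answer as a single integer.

Simulating step by step:
Generation 0 (given above): 44 live cells
Generation 1: 5 live cells
.##.......
..........
..........
..........
..........
..........
..........
....#.....
.##.......
Generation 2: 8 live cells
#..#......
.##.......
..........
..........
..........
..........
..........
.###......
#.........
Generation 3: 10 live cells
.........#
#..#......
.##.......
..........
..........
..........
.#.#......
#.........
....#....#
Generation 4: 17 live cells
...##...#.
.........#
#..#......
.##.......
..........
..#.......
#.#.......
.####....#
........#.
Generation 5: 16 live cells
.......#..
#.#.....#.
.........#
#..#......
...#......
...#......
....#....#
........#.
##...#.#..
Population at generation 5: 16

Answer: 16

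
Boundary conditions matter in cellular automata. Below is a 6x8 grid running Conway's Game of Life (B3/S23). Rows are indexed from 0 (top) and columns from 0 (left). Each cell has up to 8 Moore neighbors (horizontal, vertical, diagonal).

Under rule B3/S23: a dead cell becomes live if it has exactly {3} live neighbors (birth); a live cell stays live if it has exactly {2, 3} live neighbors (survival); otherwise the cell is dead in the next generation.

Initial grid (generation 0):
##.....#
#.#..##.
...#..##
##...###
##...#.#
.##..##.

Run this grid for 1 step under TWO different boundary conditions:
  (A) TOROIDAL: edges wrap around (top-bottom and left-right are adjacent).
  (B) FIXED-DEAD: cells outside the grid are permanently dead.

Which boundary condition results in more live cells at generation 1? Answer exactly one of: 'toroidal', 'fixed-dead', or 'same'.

Under TOROIDAL boundary, generation 1:
........
..#..#..
..#.#...
.##.##..
....#...
..#..#..
Population = 11

Under FIXED-DEAD boundary, generation 1:
##....#.
#.#..#..
#.#.#...
###.##..
....#..#
###..##.
Population = 21

Comparison: toroidal=11, fixed-dead=21 -> fixed-dead

Answer: fixed-dead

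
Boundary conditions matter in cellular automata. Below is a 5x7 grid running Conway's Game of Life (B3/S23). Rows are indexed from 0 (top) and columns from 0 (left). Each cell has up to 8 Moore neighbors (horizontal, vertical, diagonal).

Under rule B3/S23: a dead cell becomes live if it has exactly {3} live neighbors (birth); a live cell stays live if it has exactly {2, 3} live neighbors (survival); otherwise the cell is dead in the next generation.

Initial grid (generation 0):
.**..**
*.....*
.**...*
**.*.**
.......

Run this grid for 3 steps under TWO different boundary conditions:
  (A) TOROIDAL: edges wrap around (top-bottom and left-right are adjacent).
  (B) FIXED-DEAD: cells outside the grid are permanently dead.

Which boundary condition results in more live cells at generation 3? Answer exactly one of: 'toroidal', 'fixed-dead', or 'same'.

Under TOROIDAL boundary, generation 3:
.......
.......
.......
.......
....**.
Population = 2

Under FIXED-DEAD boundary, generation 3:
.....**
......*
**....*
.....**
.......
Population = 8

Comparison: toroidal=2, fixed-dead=8 -> fixed-dead

Answer: fixed-dead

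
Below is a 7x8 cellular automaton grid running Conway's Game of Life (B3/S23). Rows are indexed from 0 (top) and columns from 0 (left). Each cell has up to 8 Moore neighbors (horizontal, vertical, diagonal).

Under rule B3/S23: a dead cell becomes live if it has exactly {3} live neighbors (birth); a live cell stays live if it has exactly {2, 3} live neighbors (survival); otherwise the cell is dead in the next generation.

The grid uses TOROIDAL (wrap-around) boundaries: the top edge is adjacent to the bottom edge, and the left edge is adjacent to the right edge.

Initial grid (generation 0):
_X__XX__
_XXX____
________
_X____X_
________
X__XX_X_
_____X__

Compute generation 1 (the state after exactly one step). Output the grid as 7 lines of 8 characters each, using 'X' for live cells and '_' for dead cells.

Answer: _X_XXX__
_XXXX___
_X______
________
_____X_X
____XX__
___X__X_

Derivation:
Simulating step by step:
Generation 0 (given above): 13 live cells
Generation 1: 15 live cells
(generation 1 grid is the final answer)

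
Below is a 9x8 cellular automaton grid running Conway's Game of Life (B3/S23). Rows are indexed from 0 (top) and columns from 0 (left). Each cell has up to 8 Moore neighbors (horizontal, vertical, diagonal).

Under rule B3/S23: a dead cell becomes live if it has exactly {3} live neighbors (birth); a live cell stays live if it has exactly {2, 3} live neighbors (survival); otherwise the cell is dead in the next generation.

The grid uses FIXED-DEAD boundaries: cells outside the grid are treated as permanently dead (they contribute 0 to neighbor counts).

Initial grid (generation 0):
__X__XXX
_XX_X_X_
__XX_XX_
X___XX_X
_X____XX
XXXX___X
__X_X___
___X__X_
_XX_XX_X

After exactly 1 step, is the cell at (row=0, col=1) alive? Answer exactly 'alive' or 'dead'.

Simulating step by step:
Generation 0 (given above): 33 live cells
Generation 1: 31 live cells
_XXX_XXX
_X__X___
__X____X
_XXXX__X
___XXX_X
X__X__XX
____X___
_X____X_
__XXXXX_

Cell (0,1) at generation 1: 1 -> alive

Answer: alive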